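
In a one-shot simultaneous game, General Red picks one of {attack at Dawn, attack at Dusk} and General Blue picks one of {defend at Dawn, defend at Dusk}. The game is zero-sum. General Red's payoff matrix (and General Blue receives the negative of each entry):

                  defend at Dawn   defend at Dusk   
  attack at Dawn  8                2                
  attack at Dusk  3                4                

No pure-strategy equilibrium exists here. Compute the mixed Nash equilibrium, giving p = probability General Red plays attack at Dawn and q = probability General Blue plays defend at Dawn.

Set General Blue's expected payoff from defend at Dawn equal to that from defend at Dusk:
  General Blue's expected payoff from defend at Dawn: p·(-8) + (1−p)·(-3) = -5p - 3
  General Blue's expected payoff from defend at Dusk: p·(-2) + (1−p)·(-4) = 2p - 4
  -5p - 3 = 2p - 4  ⇒  -7p = -1  ⇒  p = 1/7.
In a mixed equilibrium General Red is indifferent between attack at Dawn and attack at Dusk; this condition fixes q.
  General Red's payoff to attack at Dawn: q·8 + (1−q)·2 = 6q + 2
  General Red's payoff to attack at Dusk: q·3 + (1−q)·4 = -q + 4
  6q + 2 = -q + 4  ⇒  7q = 2  ⇒  q = 2/7.

p = 1/7, q = 2/7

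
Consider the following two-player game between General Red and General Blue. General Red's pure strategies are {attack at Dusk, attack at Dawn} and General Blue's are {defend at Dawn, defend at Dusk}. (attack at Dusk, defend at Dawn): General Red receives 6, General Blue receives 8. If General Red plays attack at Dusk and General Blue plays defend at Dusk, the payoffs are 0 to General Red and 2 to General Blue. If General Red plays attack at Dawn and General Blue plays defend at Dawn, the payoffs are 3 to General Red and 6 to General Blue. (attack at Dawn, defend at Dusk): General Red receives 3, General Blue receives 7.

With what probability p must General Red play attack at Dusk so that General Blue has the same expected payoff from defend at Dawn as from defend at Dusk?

For General Blue to be willing to mix, General Blue must be indifferent between defend at Dawn and defend at Dusk, which pins down General Red's mix.
  General Blue's expected payoff from defend at Dawn: p·8 + (1−p)·6 = 2p + 6
  General Blue's expected payoff from defend at Dusk: p·2 + (1−p)·7 = -5p + 7
  2p + 6 = -5p + 7  ⇒  7p = 1  ⇒  p = 1/7.

p = 1/7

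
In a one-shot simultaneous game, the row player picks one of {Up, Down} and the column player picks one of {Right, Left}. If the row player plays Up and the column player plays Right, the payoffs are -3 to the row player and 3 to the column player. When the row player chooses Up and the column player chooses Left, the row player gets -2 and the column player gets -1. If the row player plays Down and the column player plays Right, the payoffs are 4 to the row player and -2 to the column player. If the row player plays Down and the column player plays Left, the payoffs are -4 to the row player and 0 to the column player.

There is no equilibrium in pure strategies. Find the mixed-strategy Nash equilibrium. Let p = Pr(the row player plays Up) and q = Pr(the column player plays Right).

In a mixed equilibrium the column player is indifferent between Right and Left; this condition fixes p.
  the column player's payoff from Right: p·3 + (1−p)·(-2) = 5p - 2
  the column player's payoff from Left: p·(-1) + (1−p)·0 = -p
  5p - 2 = -p  ⇒  6p = 2  ⇒  p = 1/3.
Set the row player's expected payoff from Up equal to that from Down:
  the row player's payoff to Up: q·(-3) + (1−q)·(-2) = -q - 2
  the row player's payoff to Down: q·4 + (1−q)·(-4) = 8q - 4
  -q - 2 = 8q - 4  ⇒  -9q = -2  ⇒  q = 2/9.

p = 1/3, q = 2/9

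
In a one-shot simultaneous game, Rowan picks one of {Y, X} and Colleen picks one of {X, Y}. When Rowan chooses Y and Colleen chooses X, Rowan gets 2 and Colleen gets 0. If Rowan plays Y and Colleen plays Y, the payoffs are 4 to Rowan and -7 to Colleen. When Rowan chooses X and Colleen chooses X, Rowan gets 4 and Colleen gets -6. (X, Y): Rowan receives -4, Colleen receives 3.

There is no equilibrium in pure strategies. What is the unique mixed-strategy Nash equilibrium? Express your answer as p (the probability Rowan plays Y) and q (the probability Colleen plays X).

For Colleen to be willing to mix, Colleen must be indifferent between X and Y, which pins down Rowan's mix.
  Colleen's payoff to X: p·0 + (1−p)·(-6) = 6p - 6
  Colleen's payoff to Y: p·(-7) + (1−p)·3 = -10p + 3
  6p - 6 = -10p + 3  ⇒  16p = 9  ⇒  p = 9/16.
In a mixed equilibrium Rowan is indifferent between Y and X; this condition fixes q.
  Rowan's payoff to Y: q·2 + (1−q)·4 = -2q + 4
  Rowan's payoff to X: q·4 + (1−q)·(-4) = 8q - 4
  -2q + 4 = 8q - 4  ⇒  -10q = -8  ⇒  q = 4/5.

p = 9/16, q = 4/5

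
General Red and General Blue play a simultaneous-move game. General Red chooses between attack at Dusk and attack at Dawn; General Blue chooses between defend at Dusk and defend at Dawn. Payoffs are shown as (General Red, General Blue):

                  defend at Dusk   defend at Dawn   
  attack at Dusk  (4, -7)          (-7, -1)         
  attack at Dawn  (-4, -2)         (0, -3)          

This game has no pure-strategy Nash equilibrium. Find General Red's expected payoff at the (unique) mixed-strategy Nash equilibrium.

General Blue's mix must leave General Red indifferent between attack at Dusk and attack at Dawn.
  General Red's payoff to attack at Dusk: q·4 + (1−q)·(-7) = 11q - 7
  General Red's payoff to attack at Dawn: q·(-4) + (1−q)·0 = -4q
  11q - 7 = -4q  ⇒  15q = 7  ⇒  q = 7/15.
At equilibrium General Red is indifferent across rows, so General Red's payoff equals the payoff from attack at Dusk: (7/15)·4 + (8/15)·(-7) = -28/15.

-28/15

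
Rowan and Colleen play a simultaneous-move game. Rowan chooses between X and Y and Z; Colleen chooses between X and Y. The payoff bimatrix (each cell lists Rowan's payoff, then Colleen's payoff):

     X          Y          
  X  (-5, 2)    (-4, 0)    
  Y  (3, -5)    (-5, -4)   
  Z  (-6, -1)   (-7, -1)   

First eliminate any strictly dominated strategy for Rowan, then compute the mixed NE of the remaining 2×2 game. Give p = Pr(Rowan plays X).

p = 1/3

Rowan's strategy Z is strictly dominated by X: -5 > -6 and -4 > -7. Eliminate Z.
In a mixed equilibrium Colleen is indifferent between X and Y; this condition fixes p.
  Colleen's payoff to X: p·2 + (1−p)·(-5) = 7p - 5
  Colleen's payoff to Y: p·0 + (1−p)·(-4) = 4p - 4
  7p - 5 = 4p - 4  ⇒  3p = 1  ⇒  p = 1/3.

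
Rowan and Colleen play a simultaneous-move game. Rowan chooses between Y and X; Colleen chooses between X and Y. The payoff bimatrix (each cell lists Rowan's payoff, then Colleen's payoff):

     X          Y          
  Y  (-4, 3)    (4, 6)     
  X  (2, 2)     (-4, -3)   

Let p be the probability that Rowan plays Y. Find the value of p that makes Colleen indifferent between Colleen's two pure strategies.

In a mixed equilibrium Colleen is indifferent between X and Y; this condition fixes p.
  Colleen's payoff from X: p·3 + (1−p)·2 = p + 2
  Colleen's payoff from Y: p·6 + (1−p)·(-3) = 9p - 3
  p + 2 = 9p - 3  ⇒  -8p = -5  ⇒  p = 5/8.

p = 5/8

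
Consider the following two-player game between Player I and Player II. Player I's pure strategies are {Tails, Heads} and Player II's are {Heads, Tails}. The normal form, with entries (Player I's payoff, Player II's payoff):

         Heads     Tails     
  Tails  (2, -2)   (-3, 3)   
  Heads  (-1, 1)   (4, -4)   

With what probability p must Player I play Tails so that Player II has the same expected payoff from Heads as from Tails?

Set Player II's expected payoff from Heads equal to that from Tails:
  Player II's payoff from Heads: p·(-2) + (1−p)·1 = -3p + 1
  Player II's payoff from Tails: p·3 + (1−p)·(-4) = 7p - 4
  -3p + 1 = 7p - 4  ⇒  -10p = -5  ⇒  p = 1/2.

p = 1/2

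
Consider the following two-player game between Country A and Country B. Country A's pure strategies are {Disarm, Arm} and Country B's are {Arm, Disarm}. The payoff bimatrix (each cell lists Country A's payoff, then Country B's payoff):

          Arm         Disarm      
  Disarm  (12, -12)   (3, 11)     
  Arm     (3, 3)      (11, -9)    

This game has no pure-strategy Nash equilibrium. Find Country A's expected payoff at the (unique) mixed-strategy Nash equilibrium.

Country A's indifference between Disarm and Arm determines Country B's mixing probability q:
  Country A's payoff from Disarm: q·12 + (1−q)·3 = 9q + 3
  Country A's payoff from Arm: q·3 + (1−q)·11 = -8q + 11
  9q + 3 = -8q + 11  ⇒  17q = 8  ⇒  q = 8/17.
At equilibrium Country A is indifferent across rows, so Country A's payoff equals the payoff from Disarm: (8/17)·12 + (9/17)·3 = 123/17.

123/17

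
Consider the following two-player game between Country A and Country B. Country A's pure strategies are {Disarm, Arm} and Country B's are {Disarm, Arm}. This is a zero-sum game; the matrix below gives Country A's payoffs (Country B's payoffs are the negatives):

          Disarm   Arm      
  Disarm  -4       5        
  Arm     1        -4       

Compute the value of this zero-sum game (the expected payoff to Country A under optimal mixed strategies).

v = -11/14

Country B's mix must leave Country A indifferent between Disarm and Arm.
  Country A's payoff from Disarm: q·(-4) + (1−q)·5 = -9q + 5
  Country A's payoff from Arm: q·1 + (1−q)·(-4) = 5q - 4
  -9q + 5 = 5q - 4  ⇒  -14q = -9  ⇒  q = 9/14.
The value is Country A's expected payoff against this mix (using Disarm): (9/14)·(-4) + (5/14)·5 = -11/14.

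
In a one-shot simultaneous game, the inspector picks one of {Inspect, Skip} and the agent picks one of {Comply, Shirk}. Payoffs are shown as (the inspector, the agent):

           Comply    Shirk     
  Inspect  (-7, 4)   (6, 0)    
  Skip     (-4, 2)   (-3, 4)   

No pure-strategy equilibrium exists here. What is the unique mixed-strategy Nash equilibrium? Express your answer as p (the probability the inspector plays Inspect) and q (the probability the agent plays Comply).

p = 1/3, q = 3/4

Set the agent's expected payoff from Comply equal to that from Shirk:
  the agent's expected payoff from Comply: p·4 + (1−p)·2 = 2p + 2
  the agent's expected payoff from Shirk: p·0 + (1−p)·4 = -4p + 4
  2p + 2 = -4p + 4  ⇒  6p = 2  ⇒  p = 1/3.
The inspector's indifference between Inspect and Skip determines the agent's mixing probability q:
  the inspector's payoff to Inspect: q·(-7) + (1−q)·6 = -13q + 6
  the inspector's payoff to Skip: q·(-4) + (1−q)·(-3) = -q - 3
  -13q + 6 = -q - 3  ⇒  -12q = -9  ⇒  q = 3/4.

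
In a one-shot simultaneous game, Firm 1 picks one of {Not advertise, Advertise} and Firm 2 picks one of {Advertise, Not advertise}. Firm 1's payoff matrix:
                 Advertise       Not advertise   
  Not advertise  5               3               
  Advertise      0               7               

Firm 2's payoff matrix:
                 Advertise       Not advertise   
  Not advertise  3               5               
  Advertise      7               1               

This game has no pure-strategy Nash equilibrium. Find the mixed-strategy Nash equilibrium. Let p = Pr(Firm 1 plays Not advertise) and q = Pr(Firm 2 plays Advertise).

In a mixed equilibrium Firm 2 is indifferent between Advertise and Not advertise; this condition fixes p.
  Firm 2's payoff from Advertise: p·3 + (1−p)·7 = -4p + 7
  Firm 2's payoff from Not advertise: p·5 + (1−p)·1 = 4p + 1
  -4p + 7 = 4p + 1  ⇒  -8p = -6  ⇒  p = 3/4.
For Firm 1 to be willing to mix, Firm 1 must be indifferent between Not advertise and Advertise, which pins down Firm 2's mix.
  Firm 1's expected payoff from Not advertise: q·5 + (1−q)·3 = 2q + 3
  Firm 1's expected payoff from Advertise: q·0 + (1−q)·7 = -7q + 7
  2q + 3 = -7q + 7  ⇒  9q = 4  ⇒  q = 4/9.

p = 3/4, q = 4/9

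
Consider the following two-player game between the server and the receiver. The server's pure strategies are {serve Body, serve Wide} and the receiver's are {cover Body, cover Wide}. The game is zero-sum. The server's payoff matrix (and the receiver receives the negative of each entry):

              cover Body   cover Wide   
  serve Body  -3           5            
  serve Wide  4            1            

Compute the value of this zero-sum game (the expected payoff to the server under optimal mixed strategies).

v = 23/11

For the server to be willing to mix, the server must be indifferent between serve Body and serve Wide, which pins down the receiver's mix.
  the server's payoff to serve Body: q·(-3) + (1−q)·5 = -8q + 5
  the server's payoff to serve Wide: q·4 + (1−q)·1 = 3q + 1
  -8q + 5 = 3q + 1  ⇒  -11q = -4  ⇒  q = 4/11.
The value is the server's expected payoff against this mix (using serve Body): (4/11)·(-3) + (7/11)·5 = 23/11.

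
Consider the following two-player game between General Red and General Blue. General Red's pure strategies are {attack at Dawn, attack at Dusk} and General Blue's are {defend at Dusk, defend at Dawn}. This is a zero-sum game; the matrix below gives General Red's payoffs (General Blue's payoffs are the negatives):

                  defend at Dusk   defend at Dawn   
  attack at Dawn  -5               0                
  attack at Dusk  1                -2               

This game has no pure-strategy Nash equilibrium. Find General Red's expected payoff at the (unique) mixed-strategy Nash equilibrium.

-5/4

Set General Red's expected payoff from attack at Dawn equal to that from attack at Dusk:
  General Red's payoff to attack at Dawn: q·(-5) + (1−q)·0 = -5q
  General Red's payoff to attack at Dusk: q·1 + (1−q)·(-2) = 3q - 2
  -5q = 3q - 2  ⇒  -8q = -2  ⇒  q = 1/4.
At equilibrium General Red is indifferent across rows, so General Red's payoff equals the payoff from attack at Dawn: (1/4)·(-5) + (3/4)·0 = -5/4.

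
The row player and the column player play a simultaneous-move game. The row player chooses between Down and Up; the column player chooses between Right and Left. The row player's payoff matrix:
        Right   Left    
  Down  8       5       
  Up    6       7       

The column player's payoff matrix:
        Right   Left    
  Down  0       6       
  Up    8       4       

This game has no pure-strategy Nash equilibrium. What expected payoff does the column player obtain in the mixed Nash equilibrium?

Set the column player's expected payoff from Right equal to that from Left:
  the column player's payoff from Right: p·0 + (1−p)·8 = -8p + 8
  the column player's payoff from Left: p·6 + (1−p)·4 = 2p + 4
  -8p + 8 = 2p + 4  ⇒  -10p = -4  ⇒  p = 2/5.
At equilibrium the column player is indifferent across columns, so the column player's payoff equals the payoff from Right: (2/5)·0 + (3/5)·8 = 24/5.

24/5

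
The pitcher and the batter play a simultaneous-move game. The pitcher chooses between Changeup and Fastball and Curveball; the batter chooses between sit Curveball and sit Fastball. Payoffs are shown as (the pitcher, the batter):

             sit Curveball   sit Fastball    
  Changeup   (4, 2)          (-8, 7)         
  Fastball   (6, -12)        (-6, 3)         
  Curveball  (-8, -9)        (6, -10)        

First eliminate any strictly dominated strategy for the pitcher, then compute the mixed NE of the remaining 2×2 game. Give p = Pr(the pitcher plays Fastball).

p = 1/16

The pitcher's strategy Changeup is strictly dominated by Fastball: 6 > 4 and -6 > -8. Eliminate Changeup.
Set the batter's expected payoff from sit Curveball equal to that from sit Fastball:
  the batter's expected payoff from sit Curveball: p·(-12) + (1−p)·(-9) = -3p - 9
  the batter's expected payoff from sit Fastball: p·3 + (1−p)·(-10) = 13p - 10
  -3p - 9 = 13p - 10  ⇒  -16p = -1  ⇒  p = 1/16.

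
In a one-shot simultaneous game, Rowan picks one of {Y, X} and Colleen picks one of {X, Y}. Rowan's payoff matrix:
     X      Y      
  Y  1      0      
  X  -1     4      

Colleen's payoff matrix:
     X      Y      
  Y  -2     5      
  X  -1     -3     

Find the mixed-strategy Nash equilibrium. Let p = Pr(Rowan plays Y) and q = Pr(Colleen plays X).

p = 2/9, q = 2/3

Set Colleen's expected payoff from X equal to that from Y:
  Colleen's payoff to X: p·(-2) + (1−p)·(-1) = -p - 1
  Colleen's payoff to Y: p·5 + (1−p)·(-3) = 8p - 3
  -p - 1 = 8p - 3  ⇒  -9p = -2  ⇒  p = 2/9.
For Rowan to be willing to mix, Rowan must be indifferent between Y and X, which pins down Colleen's mix.
  Rowan's payoff from Y: q·1 + (1−q)·0 = q
  Rowan's payoff from X: q·(-1) + (1−q)·4 = -5q + 4
  q = -5q + 4  ⇒  6q = 4  ⇒  q = 2/3.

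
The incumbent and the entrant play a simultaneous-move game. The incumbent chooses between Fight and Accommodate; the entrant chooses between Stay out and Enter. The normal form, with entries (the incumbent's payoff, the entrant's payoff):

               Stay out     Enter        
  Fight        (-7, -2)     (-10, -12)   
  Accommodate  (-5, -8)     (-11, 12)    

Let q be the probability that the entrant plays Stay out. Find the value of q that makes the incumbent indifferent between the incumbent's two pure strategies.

q = 1/3

The incumbent's indifference between Fight and Accommodate determines the entrant's mixing probability q:
  the incumbent's expected payoff from Fight: q·(-7) + (1−q)·(-10) = 3q - 10
  the incumbent's expected payoff from Accommodate: q·(-5) + (1−q)·(-11) = 6q - 11
  3q - 10 = 6q - 11  ⇒  -3q = -1  ⇒  q = 1/3.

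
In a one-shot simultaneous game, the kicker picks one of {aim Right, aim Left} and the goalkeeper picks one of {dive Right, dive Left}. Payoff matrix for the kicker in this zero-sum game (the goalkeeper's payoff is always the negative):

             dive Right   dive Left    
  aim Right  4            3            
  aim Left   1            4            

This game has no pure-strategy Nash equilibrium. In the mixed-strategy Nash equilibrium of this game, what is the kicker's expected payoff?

13/4

For the kicker to be willing to mix, the kicker must be indifferent between aim Right and aim Left, which pins down the goalkeeper's mix.
  the kicker's payoff from aim Right: q·4 + (1−q)·3 = q + 3
  the kicker's payoff from aim Left: q·1 + (1−q)·4 = -3q + 4
  q + 3 = -3q + 4  ⇒  4q = 1  ⇒  q = 1/4.
At equilibrium the kicker is indifferent across rows, so the kicker's payoff equals the payoff from aim Right: (1/4)·4 + (3/4)·3 = 13/4.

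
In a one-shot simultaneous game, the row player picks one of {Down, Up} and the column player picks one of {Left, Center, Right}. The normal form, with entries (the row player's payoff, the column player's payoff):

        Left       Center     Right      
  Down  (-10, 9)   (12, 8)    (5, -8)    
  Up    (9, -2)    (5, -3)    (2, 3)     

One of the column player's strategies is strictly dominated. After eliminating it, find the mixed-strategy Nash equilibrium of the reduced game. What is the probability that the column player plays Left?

The column player's strategy Center is strictly dominated by Left: 9 > 8 and -2 > -3. Eliminate Center.
In a mixed equilibrium the row player is indifferent between Down and Up; this condition fixes q.
  the row player's payoff from Down: q·(-10) + (1−q)·5 = -15q + 5
  the row player's payoff from Up: q·9 + (1−q)·2 = 7q + 2
  -15q + 5 = 7q + 2  ⇒  -22q = -3  ⇒  q = 3/22.

q = 3/22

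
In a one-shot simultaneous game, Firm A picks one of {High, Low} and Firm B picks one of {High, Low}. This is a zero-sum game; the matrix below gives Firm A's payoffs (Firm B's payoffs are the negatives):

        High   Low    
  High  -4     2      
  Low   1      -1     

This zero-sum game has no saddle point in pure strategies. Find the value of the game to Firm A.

v = -1/4

Set Firm A's expected payoff from High equal to that from Low:
  Firm A's expected payoff from High: q·(-4) + (1−q)·2 = -6q + 2
  Firm A's expected payoff from Low: q·1 + (1−q)·(-1) = 2q - 1
  -6q + 2 = 2q - 1  ⇒  -8q = -3  ⇒  q = 3/8.
The value is Firm A's expected payoff against this mix (using High): (3/8)·(-4) + (5/8)·2 = -1/4.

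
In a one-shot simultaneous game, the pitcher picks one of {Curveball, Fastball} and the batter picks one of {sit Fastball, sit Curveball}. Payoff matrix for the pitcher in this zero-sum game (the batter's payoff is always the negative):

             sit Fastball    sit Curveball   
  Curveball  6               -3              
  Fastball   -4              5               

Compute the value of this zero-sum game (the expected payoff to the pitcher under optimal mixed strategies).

v = 1

For the pitcher to be willing to mix, the pitcher must be indifferent between Curveball and Fastball, which pins down the batter's mix.
  the pitcher's payoff from Curveball: q·6 + (1−q)·(-3) = 9q - 3
  the pitcher's payoff from Fastball: q·(-4) + (1−q)·5 = -9q + 5
  9q - 3 = -9q + 5  ⇒  18q = 8  ⇒  q = 4/9.
The value is the pitcher's expected payoff against this mix (using Curveball): (4/9)·6 + (5/9)·(-3) = 1.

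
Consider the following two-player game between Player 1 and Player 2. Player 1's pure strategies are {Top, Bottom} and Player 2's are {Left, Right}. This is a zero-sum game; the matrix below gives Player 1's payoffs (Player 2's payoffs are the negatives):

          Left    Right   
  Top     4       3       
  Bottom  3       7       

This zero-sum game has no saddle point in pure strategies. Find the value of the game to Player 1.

For Player 1 to be willing to mix, Player 1 must be indifferent between Top and Bottom, which pins down Player 2's mix.
  Player 1's expected payoff from Top: q·4 + (1−q)·3 = q + 3
  Player 1's expected payoff from Bottom: q·3 + (1−q)·7 = -4q + 7
  q + 3 = -4q + 7  ⇒  5q = 4  ⇒  q = 4/5.
The value is Player 1's expected payoff against this mix (using Top): (4/5)·4 + (1/5)·3 = 19/5.

v = 19/5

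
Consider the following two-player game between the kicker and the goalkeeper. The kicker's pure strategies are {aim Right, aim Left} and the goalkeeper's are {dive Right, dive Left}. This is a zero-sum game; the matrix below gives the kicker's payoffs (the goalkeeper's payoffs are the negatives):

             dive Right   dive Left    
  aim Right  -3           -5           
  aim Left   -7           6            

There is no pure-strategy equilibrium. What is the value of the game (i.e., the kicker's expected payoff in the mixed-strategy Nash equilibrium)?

The kicker's indifference between aim Right and aim Left determines the goalkeeper's mixing probability q:
  the kicker's payoff from aim Right: q·(-3) + (1−q)·(-5) = 2q - 5
  the kicker's payoff from aim Left: q·(-7) + (1−q)·6 = -13q + 6
  2q - 5 = -13q + 6  ⇒  15q = 11  ⇒  q = 11/15.
The value is the kicker's expected payoff against this mix (using aim Right): (11/15)·(-3) + (4/15)·(-5) = -53/15.

v = -53/15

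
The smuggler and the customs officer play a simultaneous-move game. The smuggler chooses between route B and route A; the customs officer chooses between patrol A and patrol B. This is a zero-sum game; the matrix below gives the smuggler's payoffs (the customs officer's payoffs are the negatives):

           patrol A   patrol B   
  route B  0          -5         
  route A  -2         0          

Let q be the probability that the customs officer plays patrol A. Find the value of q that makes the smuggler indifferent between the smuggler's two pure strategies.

q = 5/7

For the smuggler to be willing to mix, the smuggler must be indifferent between route B and route A, which pins down the customs officer's mix.
  the smuggler's payoff from route B: q·0 + (1−q)·(-5) = 5q - 5
  the smuggler's payoff from route A: q·(-2) + (1−q)·0 = -2q
  5q - 5 = -2q  ⇒  7q = 5  ⇒  q = 5/7.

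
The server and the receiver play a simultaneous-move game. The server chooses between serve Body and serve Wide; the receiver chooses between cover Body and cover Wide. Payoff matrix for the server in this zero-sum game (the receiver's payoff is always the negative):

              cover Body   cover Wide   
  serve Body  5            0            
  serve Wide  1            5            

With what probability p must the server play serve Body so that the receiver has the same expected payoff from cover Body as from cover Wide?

The server's mix must leave the receiver indifferent between cover Body and cover Wide.
  the receiver's payoff from cover Body: p·(-5) + (1−p)·(-1) = -4p - 1
  the receiver's payoff from cover Wide: p·0 + (1−p)·(-5) = 5p - 5
  -4p - 1 = 5p - 5  ⇒  -9p = -4  ⇒  p = 4/9.

p = 4/9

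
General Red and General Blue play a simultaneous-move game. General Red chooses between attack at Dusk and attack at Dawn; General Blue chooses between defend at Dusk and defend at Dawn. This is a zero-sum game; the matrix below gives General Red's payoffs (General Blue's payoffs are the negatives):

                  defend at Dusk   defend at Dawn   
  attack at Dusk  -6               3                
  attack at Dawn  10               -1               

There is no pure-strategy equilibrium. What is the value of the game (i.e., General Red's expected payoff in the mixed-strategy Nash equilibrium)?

v = 6/5

In a mixed equilibrium General Red is indifferent between attack at Dusk and attack at Dawn; this condition fixes q.
  General Red's expected payoff from attack at Dusk: q·(-6) + (1−q)·3 = -9q + 3
  General Red's expected payoff from attack at Dawn: q·10 + (1−q)·(-1) = 11q - 1
  -9q + 3 = 11q - 1  ⇒  -20q = -4  ⇒  q = 1/5.
The value is General Red's expected payoff against this mix (using attack at Dusk): (1/5)·(-6) + (4/5)·3 = 6/5.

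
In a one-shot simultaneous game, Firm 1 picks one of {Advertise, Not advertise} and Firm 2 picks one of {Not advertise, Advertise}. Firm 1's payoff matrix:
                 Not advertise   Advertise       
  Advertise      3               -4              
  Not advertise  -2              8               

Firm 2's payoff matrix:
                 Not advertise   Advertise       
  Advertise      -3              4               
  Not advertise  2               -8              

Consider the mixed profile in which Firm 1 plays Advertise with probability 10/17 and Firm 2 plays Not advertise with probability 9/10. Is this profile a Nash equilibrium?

Given Firm 2's mix q = 9/10, Firm 1's payoff from Advertise is 23/10 but from Not advertise is -1. Firm 1 strictly prefers Advertise, so Firm 1 would not mix.
So the proposed profile is not a Nash equilibrium.

No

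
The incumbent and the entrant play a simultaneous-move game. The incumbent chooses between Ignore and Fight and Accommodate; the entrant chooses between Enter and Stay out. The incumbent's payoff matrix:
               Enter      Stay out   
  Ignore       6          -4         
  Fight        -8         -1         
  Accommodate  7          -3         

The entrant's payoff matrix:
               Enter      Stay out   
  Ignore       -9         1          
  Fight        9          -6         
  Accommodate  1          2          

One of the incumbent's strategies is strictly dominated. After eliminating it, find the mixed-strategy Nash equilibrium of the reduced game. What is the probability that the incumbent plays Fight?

The incumbent's strategy Ignore is strictly dominated by Accommodate: 7 > 6 and -3 > -4. Eliminate Ignore.
The entrant's indifference between Enter and Stay out determines the incumbent's mixing probability p:
  the entrant's payoff to Enter: p·9 + (1−p)·1 = 8p + 1
  the entrant's payoff to Stay out: p·(-6) + (1−p)·2 = -8p + 2
  8p + 1 = -8p + 2  ⇒  16p = 1  ⇒  p = 1/16.

p = 1/16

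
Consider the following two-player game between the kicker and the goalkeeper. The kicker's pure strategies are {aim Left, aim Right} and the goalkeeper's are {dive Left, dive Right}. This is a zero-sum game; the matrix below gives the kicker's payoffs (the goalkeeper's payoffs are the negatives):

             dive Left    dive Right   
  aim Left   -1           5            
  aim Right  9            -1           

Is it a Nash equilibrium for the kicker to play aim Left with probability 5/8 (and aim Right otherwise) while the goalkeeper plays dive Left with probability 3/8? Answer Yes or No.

Check the goalkeeper's indifference given the kicker's mix p = 5/8:
  payoff from dive Left = -11/4; payoff from dive Right = -11/4 — equal.
Check the kicker's indifference given the goalkeeper's mix q = 3/8:
  payoff from aim Left = 11/4; payoff from aim Right = 11/4 — equal.
Both players are indifferent, so neither can profitably deviate.

Yes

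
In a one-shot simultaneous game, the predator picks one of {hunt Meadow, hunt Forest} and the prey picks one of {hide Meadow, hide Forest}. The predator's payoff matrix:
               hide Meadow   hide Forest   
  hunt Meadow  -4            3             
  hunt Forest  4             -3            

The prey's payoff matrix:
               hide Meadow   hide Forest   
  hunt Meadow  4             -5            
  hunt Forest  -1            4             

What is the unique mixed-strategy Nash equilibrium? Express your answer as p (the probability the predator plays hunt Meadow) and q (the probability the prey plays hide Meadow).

p = 5/14, q = 3/7

The prey's indifference between hide Meadow and hide Forest determines the predator's mixing probability p:
  the prey's payoff to hide Meadow: p·4 + (1−p)·(-1) = 5p - 1
  the prey's payoff to hide Forest: p·(-5) + (1−p)·4 = -9p + 4
  5p - 1 = -9p + 4  ⇒  14p = 5  ⇒  p = 5/14.
Set the predator's expected payoff from hunt Meadow equal to that from hunt Forest:
  the predator's payoff to hunt Meadow: q·(-4) + (1−q)·3 = -7q + 3
  the predator's payoff to hunt Forest: q·4 + (1−q)·(-3) = 7q - 3
  -7q + 3 = 7q - 3  ⇒  -14q = -6  ⇒  q = 3/7.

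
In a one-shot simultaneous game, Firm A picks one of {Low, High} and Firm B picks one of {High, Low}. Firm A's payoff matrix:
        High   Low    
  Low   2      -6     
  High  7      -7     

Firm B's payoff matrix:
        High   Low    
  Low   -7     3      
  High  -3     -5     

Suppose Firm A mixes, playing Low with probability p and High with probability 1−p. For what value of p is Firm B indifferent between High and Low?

Firm B's indifference between High and Low determines Firm A's mixing probability p:
  Firm B's payoff to High: p·(-7) + (1−p)·(-3) = -4p - 3
  Firm B's payoff to Low: p·3 + (1−p)·(-5) = 8p - 5
  -4p - 3 = 8p - 5  ⇒  -12p = -2  ⇒  p = 1/6.

p = 1/6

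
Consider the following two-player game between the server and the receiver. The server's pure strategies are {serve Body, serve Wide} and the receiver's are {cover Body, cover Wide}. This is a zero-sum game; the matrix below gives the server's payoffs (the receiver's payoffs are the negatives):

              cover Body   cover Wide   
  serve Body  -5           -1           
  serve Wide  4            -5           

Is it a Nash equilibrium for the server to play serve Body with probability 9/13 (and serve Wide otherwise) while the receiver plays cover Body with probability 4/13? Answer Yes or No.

Check the receiver's indifference given the server's mix p = 9/13:
  payoff from cover Body = 29/13; payoff from cover Wide = 29/13 — equal.
Check the server's indifference given the receiver's mix q = 4/13:
  payoff from serve Body = -29/13; payoff from serve Wide = -29/13 — equal.
Both players are indifferent, so neither can profitably deviate.

Yes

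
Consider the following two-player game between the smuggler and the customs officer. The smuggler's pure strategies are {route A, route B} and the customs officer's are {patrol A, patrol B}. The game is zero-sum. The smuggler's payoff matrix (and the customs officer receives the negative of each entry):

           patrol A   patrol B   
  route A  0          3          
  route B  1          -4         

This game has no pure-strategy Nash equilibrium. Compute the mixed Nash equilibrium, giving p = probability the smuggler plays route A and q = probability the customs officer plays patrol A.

For the customs officer to be willing to mix, the customs officer must be indifferent between patrol A and patrol B, which pins down the smuggler's mix.
  the customs officer's payoff from patrol A: p·0 + (1−p)·(-1) = p - 1
  the customs officer's payoff from patrol B: p·(-3) + (1−p)·4 = -7p + 4
  p - 1 = -7p + 4  ⇒  8p = 5  ⇒  p = 5/8.
For the smuggler to be willing to mix, the smuggler must be indifferent between route A and route B, which pins down the customs officer's mix.
  the smuggler's expected payoff from route A: q·0 + (1−q)·3 = -3q + 3
  the smuggler's expected payoff from route B: q·1 + (1−q)·(-4) = 5q - 4
  -3q + 3 = 5q - 4  ⇒  -8q = -7  ⇒  q = 7/8.

p = 5/8, q = 7/8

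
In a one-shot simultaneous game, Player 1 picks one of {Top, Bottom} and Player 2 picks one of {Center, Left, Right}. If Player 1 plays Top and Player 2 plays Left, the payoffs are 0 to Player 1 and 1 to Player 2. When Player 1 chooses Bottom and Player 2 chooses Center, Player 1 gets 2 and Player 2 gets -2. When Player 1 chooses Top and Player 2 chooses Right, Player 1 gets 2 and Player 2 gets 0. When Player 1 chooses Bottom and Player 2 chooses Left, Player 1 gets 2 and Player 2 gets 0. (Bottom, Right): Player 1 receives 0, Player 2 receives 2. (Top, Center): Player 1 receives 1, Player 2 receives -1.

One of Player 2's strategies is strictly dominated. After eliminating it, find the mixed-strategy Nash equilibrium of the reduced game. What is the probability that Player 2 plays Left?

q = 1/2

Player 2's strategy Center is strictly dominated by Left: 1 > -1 and 0 > -2. Eliminate Center.
In a mixed equilibrium Player 1 is indifferent between Top and Bottom; this condition fixes q.
  Player 1's payoff to Top: q·0 + (1−q)·2 = -2q + 2
  Player 1's payoff to Bottom: q·2 + (1−q)·0 = 2q
  -2q + 2 = 2q  ⇒  -4q = -2  ⇒  q = 1/2.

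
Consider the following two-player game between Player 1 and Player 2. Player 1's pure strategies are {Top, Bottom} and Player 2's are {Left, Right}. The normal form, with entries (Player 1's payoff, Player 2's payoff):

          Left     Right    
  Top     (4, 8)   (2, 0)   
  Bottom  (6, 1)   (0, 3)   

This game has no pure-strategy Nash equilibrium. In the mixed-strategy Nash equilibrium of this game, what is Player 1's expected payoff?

Player 1's indifference between Top and Bottom determines Player 2's mixing probability q:
  Player 1's expected payoff from Top: q·4 + (1−q)·2 = 2q + 2
  Player 1's expected payoff from Bottom: q·6 + (1−q)·0 = 6q
  2q + 2 = 6q  ⇒  -4q = -2  ⇒  q = 1/2.
At equilibrium Player 1 is indifferent across rows, so Player 1's payoff equals the payoff from Top: (1/2)·4 + (1/2)·2 = 3.

3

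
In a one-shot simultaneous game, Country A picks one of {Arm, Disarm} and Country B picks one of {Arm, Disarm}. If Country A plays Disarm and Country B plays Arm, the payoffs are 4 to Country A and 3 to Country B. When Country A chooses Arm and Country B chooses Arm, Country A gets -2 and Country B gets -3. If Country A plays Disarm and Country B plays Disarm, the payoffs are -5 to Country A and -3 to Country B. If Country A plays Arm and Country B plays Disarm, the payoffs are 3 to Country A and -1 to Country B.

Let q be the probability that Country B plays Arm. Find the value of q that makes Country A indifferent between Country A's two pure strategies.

q = 4/7

Country B's mix must leave Country A indifferent between Arm and Disarm.
  Country A's expected payoff from Arm: q·(-2) + (1−q)·3 = -5q + 3
  Country A's expected payoff from Disarm: q·4 + (1−q)·(-5) = 9q - 5
  -5q + 3 = 9q - 5  ⇒  -14q = -8  ⇒  q = 4/7.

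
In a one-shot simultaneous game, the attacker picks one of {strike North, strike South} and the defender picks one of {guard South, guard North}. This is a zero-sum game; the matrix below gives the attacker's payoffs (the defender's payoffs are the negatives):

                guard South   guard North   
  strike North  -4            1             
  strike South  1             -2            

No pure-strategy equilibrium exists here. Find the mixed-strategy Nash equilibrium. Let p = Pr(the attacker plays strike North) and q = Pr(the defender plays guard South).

p = 3/8, q = 3/8

In a mixed equilibrium the defender is indifferent between guard South and guard North; this condition fixes p.
  the defender's payoff to guard South: p·4 + (1−p)·(-1) = 5p - 1
  the defender's payoff to guard North: p·(-1) + (1−p)·2 = -3p + 2
  5p - 1 = -3p + 2  ⇒  8p = 3  ⇒  p = 3/8.
For the attacker to be willing to mix, the attacker must be indifferent between strike North and strike South, which pins down the defender's mix.
  the attacker's expected payoff from strike North: q·(-4) + (1−q)·1 = -5q + 1
  the attacker's expected payoff from strike South: q·1 + (1−q)·(-2) = 3q - 2
  -5q + 1 = 3q - 2  ⇒  -8q = -3  ⇒  q = 3/8.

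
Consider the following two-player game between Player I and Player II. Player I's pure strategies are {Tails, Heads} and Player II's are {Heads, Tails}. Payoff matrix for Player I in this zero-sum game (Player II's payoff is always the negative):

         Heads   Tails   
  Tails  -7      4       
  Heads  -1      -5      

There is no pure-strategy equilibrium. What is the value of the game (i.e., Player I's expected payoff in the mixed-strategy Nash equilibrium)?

Player I's indifference between Tails and Heads determines Player II's mixing probability q:
  Player I's payoff from Tails: q·(-7) + (1−q)·4 = -11q + 4
  Player I's payoff from Heads: q·(-1) + (1−q)·(-5) = 4q - 5
  -11q + 4 = 4q - 5  ⇒  -15q = -9  ⇒  q = 3/5.
The value is Player I's expected payoff against this mix (using Tails): (3/5)·(-7) + (2/5)·4 = -13/5.

v = -13/5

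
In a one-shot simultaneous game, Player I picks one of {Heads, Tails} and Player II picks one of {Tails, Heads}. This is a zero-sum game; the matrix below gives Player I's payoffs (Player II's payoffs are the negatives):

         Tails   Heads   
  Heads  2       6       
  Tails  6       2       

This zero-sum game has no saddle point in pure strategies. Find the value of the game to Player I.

In a mixed equilibrium Player I is indifferent between Heads and Tails; this condition fixes q.
  Player I's payoff from Heads: q·2 + (1−q)·6 = -4q + 6
  Player I's payoff from Tails: q·6 + (1−q)·2 = 4q + 2
  -4q + 6 = 4q + 2  ⇒  -8q = -4  ⇒  q = 1/2.
The value is Player I's expected payoff against this mix (using Heads): (1/2)·2 + (1/2)·6 = 4.

v = 4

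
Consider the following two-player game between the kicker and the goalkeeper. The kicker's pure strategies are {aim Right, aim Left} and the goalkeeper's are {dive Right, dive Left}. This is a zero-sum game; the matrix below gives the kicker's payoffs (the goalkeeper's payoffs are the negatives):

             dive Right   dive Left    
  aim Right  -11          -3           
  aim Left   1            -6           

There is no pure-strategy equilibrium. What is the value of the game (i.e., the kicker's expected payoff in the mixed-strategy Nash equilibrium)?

The goalkeeper's mix must leave the kicker indifferent between aim Right and aim Left.
  the kicker's payoff to aim Right: q·(-11) + (1−q)·(-3) = -8q - 3
  the kicker's payoff to aim Left: q·1 + (1−q)·(-6) = 7q - 6
  -8q - 3 = 7q - 6  ⇒  -15q = -3  ⇒  q = 1/5.
The value is the kicker's expected payoff against this mix (using aim Right): (1/5)·(-11) + (4/5)·(-3) = -23/5.

v = -23/5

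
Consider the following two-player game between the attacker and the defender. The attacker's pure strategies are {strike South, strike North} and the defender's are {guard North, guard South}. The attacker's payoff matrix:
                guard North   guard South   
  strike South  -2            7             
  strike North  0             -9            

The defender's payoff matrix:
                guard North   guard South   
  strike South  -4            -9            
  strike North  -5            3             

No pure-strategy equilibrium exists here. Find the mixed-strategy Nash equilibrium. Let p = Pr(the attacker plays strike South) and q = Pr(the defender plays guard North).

p = 8/13, q = 8/9

Set the defender's expected payoff from guard North equal to that from guard South:
  the defender's payoff from guard North: p·(-4) + (1−p)·(-5) = p - 5
  the defender's payoff from guard South: p·(-9) + (1−p)·3 = -12p + 3
  p - 5 = -12p + 3  ⇒  13p = 8  ⇒  p = 8/13.
The defender's mix must leave the attacker indifferent between strike South and strike North.
  the attacker's payoff to strike South: q·(-2) + (1−q)·7 = -9q + 7
  the attacker's payoff to strike North: q·0 + (1−q)·(-9) = 9q - 9
  -9q + 7 = 9q - 9  ⇒  -18q = -16  ⇒  q = 8/9.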